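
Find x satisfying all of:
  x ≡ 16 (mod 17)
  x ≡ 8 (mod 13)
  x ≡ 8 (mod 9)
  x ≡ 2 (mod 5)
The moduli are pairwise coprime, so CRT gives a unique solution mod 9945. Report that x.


Product of moduli M = 17 · 13 · 9 · 5 = 9945.
Merge one congruence at a time:
  Start: x ≡ 16 (mod 17).
  Combine with x ≡ 8 (mod 13); new modulus lcm = 221.
    Write x = 16 + 17·t and substitute into x ≡ 8 (mod 13): 17·t ≡ 8 − 16 = -8 (mod 13).
    Reduce coefficients mod 13: 4·t ≡ 5 (mod 13).
    The inverse of 4 mod 13 is 10 (since 4·10 = 40 = 3·13 + 1), so t ≡ 10·5 = 50 ≡ 11 (mod 13).
    Then x = 16 + 17·11 = 203, valid modulo lcm(17, 13) = 221: x ≡ 203 (mod 221).
  Combine with x ≡ 8 (mod 9); new modulus lcm = 1989.
    Write x = 203 + 221·t and substitute into x ≡ 8 (mod 9): 221·t ≡ 8 − 203 = -195 (mod 9).
    Reduce coefficients mod 9: 5·t ≡ 3 (mod 9).
    The inverse of 5 mod 9 is 2 (since 5·2 = 10 = 1·9 + 1), so t ≡ 2·3 = 6 ≡ 6 (mod 9).
    Then x = 203 + 221·6 = 1529, valid modulo lcm(221, 9) = 1989: x ≡ 1529 (mod 1989).
  Combine with x ≡ 2 (mod 5); new modulus lcm = 9945.
    Write x = 1529 + 1989·t and substitute into x ≡ 2 (mod 5): 1989·t ≡ 2 − 1529 = -1527 (mod 5).
    Reduce coefficients mod 5: 4·t ≡ 3 (mod 5).
    The inverse of 4 mod 5 is 4 (since 4·4 = 16 = 3·5 + 1), so t ≡ 4·3 = 12 ≡ 2 (mod 5).
    Then x = 1529 + 1989·2 = 5507, valid modulo lcm(1989, 5) = 9945: x ≡ 5507 (mod 9945).
Verify against each original: 5507 mod 17 = 16, 5507 mod 13 = 8, 5507 mod 9 = 8, 5507 mod 5 = 2.

x ≡ 5507 (mod 9945).


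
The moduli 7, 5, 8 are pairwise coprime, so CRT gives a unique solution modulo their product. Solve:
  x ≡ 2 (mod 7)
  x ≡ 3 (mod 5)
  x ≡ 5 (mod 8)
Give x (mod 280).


Moduli 7, 5, 8 are pairwise coprime; by CRT there is a unique solution modulo M = 7 · 5 · 8 = 280.
Solve pairwise, accumulating the modulus:
  Start with x ≡ 2 (mod 7).
  Combine with x ≡ 3 (mod 5): since gcd(7, 5) = 1, we get a unique residue mod 35.
    Write x = 2 + 7·t and substitute into x ≡ 3 (mod 5): 7·t ≡ 3 − 2 = 1 (mod 5).
    Reduce coefficients mod 5: 2·t ≡ 1 (mod 5).
    The inverse of 2 mod 5 is 3 (since 2·3 = 6 = 1·5 + 1), so t ≡ 3·1 = 3 ≡ 3 (mod 5).
    Then x = 2 + 7·3 = 23, valid modulo lcm(7, 5) = 35: x ≡ 23 (mod 35).
  Combine with x ≡ 5 (mod 8): since gcd(35, 8) = 1, we get a unique residue mod 280.
    Write x = 23 + 35·t and substitute into x ≡ 5 (mod 8): 35·t ≡ 5 − 23 = -18 (mod 8).
    Reduce coefficients mod 8: 3·t ≡ 6 (mod 8).
    The inverse of 3 mod 8 is 3 (since 3·3 = 9 = 1·8 + 1), so t ≡ 3·6 = 18 ≡ 2 (mod 8).
    Then x = 23 + 35·2 = 93, valid modulo lcm(35, 8) = 280: x ≡ 93 (mod 280).
Verify: 93 mod 7 = 2 ✓, 93 mod 5 = 3 ✓, 93 mod 8 = 5 ✓.

x ≡ 93 (mod 280).


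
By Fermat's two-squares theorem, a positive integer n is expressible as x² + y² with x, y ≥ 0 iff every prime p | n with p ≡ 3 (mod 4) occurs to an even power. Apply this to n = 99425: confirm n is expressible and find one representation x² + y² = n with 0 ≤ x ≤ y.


Step 1: Factor n = 99425 = 5^2 · 41 · 97.
Step 2: Check the mod-4 condition on each prime factor: 5 ≡ 1 (mod 4), exponent 2; 41 ≡ 1 (mod 4), exponent 1; 97 ≡ 1 (mod 4), exponent 1.
All primes ≡ 3 (mod 4) appear to even exponent (or don't appear), so by the two-squares theorem n IS expressible as a sum of two squares.
Step 3: Build a representation. Group n = k² · m with k = 5 and m = 41 · 97 = 3977 (a product of primes ≡ 1 (mod 4)); a representation of m scales to one of n via (k·x)² + (k·y)² = k²(x² + y²). Each prime p ≡ 1 (mod 4) is itself a sum of two squares; find a² by testing p − a² for a perfect square:
  41: 41 − 1² = 40, 41 − 2² = 37, 41 − 3² = 32, 41 − 4² = 25 = 5² ⇒ 41 = 4² + 5².
  97: 97 − 1² = 96, 97 − 2² = 93, 97 − 3² = 88, 97 − 4² = 81 = 9² ⇒ 97 = 4² + 9².
  Combine using the Brahmagupta–Fibonacci identity (a² + b²)(c² + d²) = (ac − bd)² + (ad + bc)² = (ac + bd)² + (ad − bc)²:
  41 · 97 = 3977: from (4² + 5²)(4² + 9²), take (4·4 − 5·9, 4·9 + 5·4) = (16 − 45, 36 + 20) = (-29, 56); dropping signs (only squares matter) gives (29, 56); check 29² + 56² = 841 + 3136 = 3977 ✓.
  Scale by k = 5: (5·29, 5·56) = (145, 280).
Step 4: Order so x ≤ y and verify: 145² + 280² = 21025 + 78400 = 99425 = n. ✓

n = 99425 = 145² + 280² (one valid representation with x ≤ y).


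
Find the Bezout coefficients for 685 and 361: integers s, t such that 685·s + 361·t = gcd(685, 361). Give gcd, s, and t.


Euclidean algorithm on (685, 361) — divide until remainder is 0:
  685 = 1 · 361 + 324
  361 = 1 · 324 + 37
  324 = 8 · 37 + 28
  37 = 1 · 28 + 9
  28 = 3 · 9 + 1
  9 = 9 · 1 + 0
gcd(685, 361) = 1.
Track Bezout coefficients alongside the remainders: start with r₀ = 685 = a·1 + b·0 (s = 1, t = 0) and r₁ = 361 = a·0 + b·1 (s = 0, t = 1); each new remainder r_{k+1} = r_{k-1} − q_k·r_k inherits s_{k+1} = s_{k-1} − q_k·s_k, t_{k+1} = t_{k-1} − q_k·t_k, so r_k = a·s_k + b·t_k at every step:
  q = 1: r = 324, s = 1 − 1·0 = 1, t = 0 − 1·1 = -1  (check: 685·1 + 361·(-1) = 324)
  q = 1: r = 37, s = 0 − 1·1 = -1, t = 1 − 1·(-1) = 2  (check: 685·(-1) + 361·2 = 37)
  q = 8: r = 28, s = 1 − 8·(-1) = 9, t = -1 − 8·2 = -17  (check: 685·9 + 361·(-17) = 28)
  q = 1: r = 9, s = -1 − 1·9 = -10, t = 2 − 1·(-17) = 19  (check: 685·(-10) + 361·19 = 9)
  q = 3: r = 1, s = 9 − 3·(-10) = 39, t = -17 − 3·19 = -74  (check: 685·39 + 361·(-74) = 1)
The row with r = 1 (the gcd) gives the Bezout coefficients s = 39, t = -74.
Result: 685 · (39) + 361 · (-74) = 1.

gcd(685, 361) = 1; s = 39, t = -74 (check: 685·39 + 361·(-74) = 1).


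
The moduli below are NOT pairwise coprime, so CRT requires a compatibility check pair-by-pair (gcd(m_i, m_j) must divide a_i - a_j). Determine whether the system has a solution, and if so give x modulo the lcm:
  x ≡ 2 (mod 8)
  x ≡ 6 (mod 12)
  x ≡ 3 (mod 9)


Moduli 8, 12, 9 are not pairwise coprime, so CRT works modulo lcm(m_i) when all pairwise compatibility conditions hold.
Pairwise compatibility: gcd(m_i, m_j) must divide a_i - a_j for every pair.
Merge one congruence at a time:
  Start: x ≡ 2 (mod 8).
  Combine with x ≡ 6 (mod 12): gcd(8, 12) = 4; 6 - 2 = 4, which IS divisible by 4, so compatible.
    Write x = 2 + 8·t and substitute into x ≡ 6 (mod 12): 8·t ≡ 6 − 2 = 4 (mod 12).
    Divide the congruence (and modulus) by g = 4: 2·t ≡ 1 (mod 3).
    The inverse of 2 mod 3 is 2 (since 2·2 = 4 = 1·3 + 1), so t ≡ 2·1 = 2 ≡ 2 (mod 3).
    Then x = 2 + 8·2 = 18, valid modulo lcm(8, 12) = 24: x ≡ 18 (mod 24).
  Combine with x ≡ 3 (mod 9): gcd(24, 9) = 3; 3 - 18 = -15, which IS divisible by 3, so compatible.
    Write x = 18 + 24·t and substitute into x ≡ 3 (mod 9): 24·t ≡ 3 − 18 = -15 (mod 9).
    Divide the congruence (and modulus) by g = 3: 8·t ≡ -5 (mod 3).
    Reduce coefficients mod 3: 2·t ≡ 1 (mod 3).
    The inverse of 2 mod 3 is 2 (since 2·2 = 4 = 1·3 + 1), so t ≡ 2·1 = 2 ≡ 2 (mod 3).
    Then x = 18 + 24·2 = 66, valid modulo lcm(24, 9) = 72: x ≡ 66 (mod 72).
Verify: 66 mod 8 = 2, 66 mod 12 = 6, 66 mod 9 = 3.

x ≡ 66 (mod 72).


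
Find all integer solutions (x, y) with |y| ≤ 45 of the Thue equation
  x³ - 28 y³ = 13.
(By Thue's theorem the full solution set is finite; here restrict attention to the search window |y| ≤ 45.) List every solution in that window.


The equation is x³ - 28y³ = 13. For fixed y, x³ = 28·y³ + 13, so a solution requires the RHS to be a perfect cube.
Strategy: iterate y from -45 to 45, compute RHS = 28·y³ + 13, and check whether it is a (positive or negative) perfect cube.
Check small values of y:
  y = 0: RHS = 13 is not a perfect cube.
  y = 1: RHS = 41 is not a perfect cube.
  y = -1: RHS = -15 is not a perfect cube.
  y = 2: RHS = 237 is not a perfect cube.
  y = -2: RHS = -211 is not a perfect cube.
  y = 3: RHS = 769 is not a perfect cube.
  y = -3: RHS = -743 is not a perfect cube.
Continuing the search up to |y| = 45 finds no solutions either.
No (x, y) in the scanned range satisfies the equation.

No integer solutions with |y| ≤ 45.


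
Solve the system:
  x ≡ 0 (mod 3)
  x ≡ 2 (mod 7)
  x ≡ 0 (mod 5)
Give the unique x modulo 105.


Moduli 3, 7, 5 are pairwise coprime; by CRT there is a unique solution modulo M = 3 · 7 · 5 = 105.
Solve pairwise, accumulating the modulus:
  Start with x ≡ 0 (mod 3).
  Combine with x ≡ 2 (mod 7): since gcd(3, 7) = 1, we get a unique residue mod 21.
    Write x = 0 + 3·t and substitute into x ≡ 2 (mod 7): 3·t ≡ 2 − 0 = 2 (mod 7).
    The inverse of 3 mod 7 is 5 (since 3·5 = 15 = 2·7 + 1), so t ≡ 5·2 = 10 ≡ 3 (mod 7).
    Then x = 0 + 3·3 = 9, valid modulo lcm(3, 7) = 21: x ≡ 9 (mod 21).
  Combine with x ≡ 0 (mod 5): since gcd(21, 5) = 1, we get a unique residue mod 105.
    Write x = 9 + 21·t and substitute into x ≡ 0 (mod 5): 21·t ≡ 0 − 9 = -9 (mod 5).
    Reduce coefficients mod 5: 1·t ≡ 1 (mod 5).
    So t ≡ 1 (mod 5).
    Then x = 9 + 21·1 = 30, valid modulo lcm(21, 5) = 105: x ≡ 30 (mod 105).
Verify: 30 mod 3 = 0 ✓, 30 mod 7 = 2 ✓, 30 mod 5 = 0 ✓.

x ≡ 30 (mod 105).


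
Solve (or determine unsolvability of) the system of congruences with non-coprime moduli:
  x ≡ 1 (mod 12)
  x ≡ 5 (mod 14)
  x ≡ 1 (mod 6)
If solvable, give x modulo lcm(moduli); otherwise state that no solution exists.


Moduli 12, 14, 6 are not pairwise coprime, so CRT works modulo lcm(m_i) when all pairwise compatibility conditions hold.
Pairwise compatibility: gcd(m_i, m_j) must divide a_i - a_j for every pair.
Merge one congruence at a time:
  Start: x ≡ 1 (mod 12).
  Combine with x ≡ 5 (mod 14): gcd(12, 14) = 2; 5 - 1 = 4, which IS divisible by 2, so compatible.
    Write x = 1 + 12·t and substitute into x ≡ 5 (mod 14): 12·t ≡ 5 − 1 = 4 (mod 14).
    Divide the congruence (and modulus) by g = 2: 6·t ≡ 2 (mod 7).
    The inverse of 6 mod 7 is 6 (since 6·6 = 36 = 5·7 + 1), so t ≡ 6·2 = 12 ≡ 5 (mod 7).
    Then x = 1 + 12·5 = 61, valid modulo lcm(12, 14) = 84: x ≡ 61 (mod 84).
  Combine with x ≡ 1 (mod 6): gcd(84, 6) = 6; 1 - 61 = -60, which IS divisible by 6, so compatible.
    Write x = 61 + 84·t and substitute into x ≡ 1 (mod 6): 84·t ≡ 1 − 61 = -60 (mod 6).
    Divide the congruence (and modulus) by g = 6: 14·t ≡ -10 (mod 1).
    Modulo 1 every t works; take t = 0.
    Then x = 61 + 84·0 = 61, valid modulo lcm(84, 6) = 84: x ≡ 61 (mod 84).
Verify: 61 mod 12 = 1, 61 mod 14 = 5, 61 mod 6 = 1.

x ≡ 61 (mod 84).


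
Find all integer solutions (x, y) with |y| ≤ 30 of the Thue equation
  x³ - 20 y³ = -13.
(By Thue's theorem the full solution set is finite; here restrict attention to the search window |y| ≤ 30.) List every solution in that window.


The equation is x³ - 20y³ = -13. For fixed y, x³ = 20·y³ − 13, so a solution requires the RHS to be a perfect cube.
Strategy: iterate y from -30 to 30, compute RHS = 20·y³ − 13, and check whether it is a (positive or negative) perfect cube.
Check small values of y:
  y = 0: RHS = -13 is not a perfect cube.
  y = 1: RHS = 7 is not a perfect cube.
  y = -1: RHS = -33 is not a perfect cube.
  y = 2: RHS = 147 is not a perfect cube.
  y = -2: RHS = -173 is not a perfect cube.
  y = 3: RHS = 527 is not a perfect cube.
  y = -3: RHS = -553 is not a perfect cube.
Continuing the search up to |y| = 30 finds no solutions either.
No (x, y) in the scanned range satisfies the equation.

No integer solutions with |y| ≤ 30.


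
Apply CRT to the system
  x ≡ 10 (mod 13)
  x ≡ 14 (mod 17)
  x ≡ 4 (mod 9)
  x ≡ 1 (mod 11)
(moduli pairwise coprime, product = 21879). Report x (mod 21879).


Product of moduli M = 13 · 17 · 9 · 11 = 21879.
Merge one congruence at a time:
  Start: x ≡ 10 (mod 13).
  Combine with x ≡ 14 (mod 17); new modulus lcm = 221.
    Write x = 10 + 13·t and substitute into x ≡ 14 (mod 17): 13·t ≡ 14 − 10 = 4 (mod 17).
    The inverse of 13 mod 17 is 4 (since 13·4 = 52 = 3·17 + 1), so t ≡ 4·4 = 16 ≡ 16 (mod 17).
    Then x = 10 + 13·16 = 218, valid modulo lcm(13, 17) = 221: x ≡ 218 (mod 221).
  Combine with x ≡ 4 (mod 9); new modulus lcm = 1989.
    Write x = 218 + 221·t and substitute into x ≡ 4 (mod 9): 221·t ≡ 4 − 218 = -214 (mod 9).
    Reduce coefficients mod 9: 5·t ≡ 2 (mod 9).
    The inverse of 5 mod 9 is 2 (since 5·2 = 10 = 1·9 + 1), so t ≡ 2·2 = 4 ≡ 4 (mod 9).
    Then x = 218 + 221·4 = 1102, valid modulo lcm(221, 9) = 1989: x ≡ 1102 (mod 1989).
  Combine with x ≡ 1 (mod 11); new modulus lcm = 21879.
    Write x = 1102 + 1989·t and substitute into x ≡ 1 (mod 11): 1989·t ≡ 1 − 1102 = -1101 (mod 11).
    Reduce coefficients mod 11: 9·t ≡ 10 (mod 11).
    The inverse of 9 mod 11 is 5 (since 9·5 = 45 = 4·11 + 1), so t ≡ 5·10 = 50 ≡ 6 (mod 11).
    Then x = 1102 + 1989·6 = 13036, valid modulo lcm(1989, 11) = 21879: x ≡ 13036 (mod 21879).
Verify against each original: 13036 mod 13 = 10, 13036 mod 17 = 14, 13036 mod 9 = 4, 13036 mod 11 = 1.

x ≡ 13036 (mod 21879).


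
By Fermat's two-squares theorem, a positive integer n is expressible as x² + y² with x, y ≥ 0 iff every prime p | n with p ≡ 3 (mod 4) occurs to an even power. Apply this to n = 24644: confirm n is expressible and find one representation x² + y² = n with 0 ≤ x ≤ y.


Step 1: Factor n = 24644 = 2^2 · 61 · 101.
Step 2: Check the mod-4 condition on each prime factor: 2 = 2 (special); 61 ≡ 1 (mod 4), exponent 1; 101 ≡ 1 (mod 4), exponent 1.
All primes ≡ 3 (mod 4) appear to even exponent (or don't appear), so by the two-squares theorem n IS expressible as a sum of two squares.
Step 3: Build a representation. Group n = k² · m with k = 2 and m = 61 · 101 = 6161 (a product of primes ≡ 1 (mod 4)); a representation of m scales to one of n via (k·x)² + (k·y)² = k²(x² + y²). Each prime p ≡ 1 (mod 4) is itself a sum of two squares; find a² by testing p − a² for a perfect square:
  61: 61 − 1² = 60, 61 − 2² = 57, 61 − 3² = 52, 61 − 4² = 45, 61 − 5² = 36 = 6² ⇒ 61 = 5² + 6².
  101: 101 − 1² = 100 = 10² ⇒ 101 = 1² + 10².
  Combine using the Brahmagupta–Fibonacci identity (a² + b²)(c² + d²) = (ac − bd)² + (ad + bc)² = (ac + bd)² + (ad − bc)²:
  61 · 101 = 6161: from (5² + 6²)(1² + 10²), take (5·1 − 6·10, 5·10 + 6·1) = (5 − 60, 50 + 6) = (-55, 56); dropping signs (only squares matter) gives (55, 56); check 55² + 56² = 3025 + 3136 = 6161 ✓.
  Scale by k = 2: (2·55, 2·56) = (110, 112).
Step 4: Order so x ≤ y and verify: 110² + 112² = 12100 + 12544 = 24644 = n. ✓

n = 24644 = 110² + 112² (one valid representation with x ≤ y).


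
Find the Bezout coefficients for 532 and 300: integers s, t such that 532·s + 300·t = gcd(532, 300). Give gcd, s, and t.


Euclidean algorithm on (532, 300) — divide until remainder is 0:
  532 = 1 · 300 + 232
  300 = 1 · 232 + 68
  232 = 3 · 68 + 28
  68 = 2 · 28 + 12
  28 = 2 · 12 + 4
  12 = 3 · 4 + 0
gcd(532, 300) = 4.
Track Bezout coefficients alongside the remainders: start with r₀ = 532 = a·1 + b·0 (s = 1, t = 0) and r₁ = 300 = a·0 + b·1 (s = 0, t = 1); each new remainder r_{k+1} = r_{k-1} − q_k·r_k inherits s_{k+1} = s_{k-1} − q_k·s_k, t_{k+1} = t_{k-1} − q_k·t_k, so r_k = a·s_k + b·t_k at every step:
  q = 1: r = 232, s = 1 − 1·0 = 1, t = 0 − 1·1 = -1  (check: 532·1 + 300·(-1) = 232)
  q = 1: r = 68, s = 0 − 1·1 = -1, t = 1 − 1·(-1) = 2  (check: 532·(-1) + 300·2 = 68)
  q = 3: r = 28, s = 1 − 3·(-1) = 4, t = -1 − 3·2 = -7  (check: 532·4 + 300·(-7) = 28)
  q = 2: r = 12, s = -1 − 2·4 = -9, t = 2 − 2·(-7) = 16  (check: 532·(-9) + 300·16 = 12)
  q = 2: r = 4, s = 4 − 2·(-9) = 22, t = -7 − 2·16 = -39  (check: 532·22 + 300·(-39) = 4)
The row with r = 4 (the gcd) gives the Bezout coefficients s = 22, t = -39.
Result: 532 · (22) + 300 · (-39) = 4.

gcd(532, 300) = 4; s = 22, t = -39 (check: 532·22 + 300·(-39) = 4).


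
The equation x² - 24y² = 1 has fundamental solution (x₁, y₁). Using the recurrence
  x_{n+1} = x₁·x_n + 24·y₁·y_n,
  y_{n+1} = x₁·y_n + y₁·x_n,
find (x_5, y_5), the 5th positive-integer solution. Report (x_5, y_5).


Step 1: Find the fundamental solution (x₁, y₁) of x² - 24y² = 1.
  Expand √24 as a continued fraction. a₀ = ⌊√24⌋ = 4; iterate m_{k+1} = d_k·a_k − m_k, d_{k+1} = (24 − m_{k+1}²)/d_k, a_{k+1} = ⌊(a₀ + m_{k+1})/d_{k+1}⌋ (starting m₀ = 0, d₀ = 1), with convergents p_k = a_k·p_{k-1} + p_{k-2}, q_k = a_k·q_{k-1} + q_{k-2} (p₋₁ = 1, q₋₁ = 0):
  k = 0: a₀ = 4; p₀/q₀ = 4/1; p₀² − 24·q₀² = 16 − 24 = -8.
  k = 1: m = 4, d = 8, a = ⌊(4 + 4)/8⌋ = 1; p/q = (1·4 + 1)/(1·1 + 0) = 5/1; p² − 24·q² = 25 − 24 = 1.
  The first convergent with p² − 24·q² = 1 gives the fundamental solution (x₁, y₁) = (5, 1).
Step 2: Apply the recurrence (x_{n+1}, y_{n+1}) = (x₁x_n + 24y₁y_n, x₁y_n + y₁x_n) repeatedly.
  From (x_1, y_1) = (5, 1): x_2 = 5·5 + 24·1·1 = 49; y_2 = 5·1 + 1·5 = 10.
  From (x_2, y_2) = (49, 10): x_3 = 5·49 + 24·1·10 = 485; y_3 = 5·10 + 1·49 = 99.
  From (x_3, y_3) = (485, 99): x_4 = 5·485 + 24·1·99 = 4801; y_4 = 5·99 + 1·485 = 980.
  From (x_4, y_4) = (4801, 980): x_5 = 5·4801 + 24·1·980 = 47525; y_5 = 5·980 + 1·4801 = 9701.
Step 3: Verify x_5² - 24·y_5² = 2258625625 - 2258625624 = 1 (should be 1). ✓

(x_1, y_1) = (5, 1); (x_5, y_5) = (47525, 9701).


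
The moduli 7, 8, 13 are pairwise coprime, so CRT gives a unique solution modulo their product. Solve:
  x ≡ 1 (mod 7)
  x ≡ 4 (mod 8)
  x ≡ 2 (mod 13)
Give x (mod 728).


Moduli 7, 8, 13 are pairwise coprime; by CRT there is a unique solution modulo M = 7 · 8 · 13 = 728.
Solve pairwise, accumulating the modulus:
  Start with x ≡ 1 (mod 7).
  Combine with x ≡ 4 (mod 8): since gcd(7, 8) = 1, we get a unique residue mod 56.
    Write x = 1 + 7·t and substitute into x ≡ 4 (mod 8): 7·t ≡ 4 − 1 = 3 (mod 8).
    The inverse of 7 mod 8 is 7 (since 7·7 = 49 = 6·8 + 1), so t ≡ 7·3 = 21 ≡ 5 (mod 8).
    Then x = 1 + 7·5 = 36, valid modulo lcm(7, 8) = 56: x ≡ 36 (mod 56).
  Combine with x ≡ 2 (mod 13): since gcd(56, 13) = 1, we get a unique residue mod 728.
    Write x = 36 + 56·t and substitute into x ≡ 2 (mod 13): 56·t ≡ 2 − 36 = -34 (mod 13).
    Reduce coefficients mod 13: 4·t ≡ 5 (mod 13).
    The inverse of 4 mod 13 is 10 (since 4·10 = 40 = 3·13 + 1), so t ≡ 10·5 = 50 ≡ 11 (mod 13).
    Then x = 36 + 56·11 = 652, valid modulo lcm(56, 13) = 728: x ≡ 652 (mod 728).
Verify: 652 mod 7 = 1 ✓, 652 mod 8 = 4 ✓, 652 mod 13 = 2 ✓.

x ≡ 652 (mod 728).


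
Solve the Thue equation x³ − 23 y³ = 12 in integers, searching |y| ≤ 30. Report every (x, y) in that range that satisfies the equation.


The equation is x³ - 23y³ = 12. For fixed y, x³ = 23·y³ + 12, so a solution requires the RHS to be a perfect cube.
Strategy: iterate y from -30 to 30, compute RHS = 23·y³ + 12, and check whether it is a (positive or negative) perfect cube.
Check small values of y:
  y = 0: RHS = 12 is not a perfect cube.
  y = 1: RHS = 35 is not a perfect cube.
  y = -1: RHS = -11 is not a perfect cube.
  y = 2: RHS = 196 is not a perfect cube.
  y = -2: RHS = -172 is not a perfect cube.
  y = 3: RHS = 633 is not a perfect cube.
  y = -3: RHS = -609 is not a perfect cube.
Continuing the search up to |y| = 30 finds no solutions either.
No (x, y) in the scanned range satisfies the equation.

No integer solutions with |y| ≤ 30.


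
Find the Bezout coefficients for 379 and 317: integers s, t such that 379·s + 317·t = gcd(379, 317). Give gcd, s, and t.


Euclidean algorithm on (379, 317) — divide until remainder is 0:
  379 = 1 · 317 + 62
  317 = 5 · 62 + 7
  62 = 8 · 7 + 6
  7 = 1 · 6 + 1
  6 = 6 · 1 + 0
gcd(379, 317) = 1.
Track Bezout coefficients alongside the remainders: start with r₀ = 379 = a·1 + b·0 (s = 1, t = 0) and r₁ = 317 = a·0 + b·1 (s = 0, t = 1); each new remainder r_{k+1} = r_{k-1} − q_k·r_k inherits s_{k+1} = s_{k-1} − q_k·s_k, t_{k+1} = t_{k-1} − q_k·t_k, so r_k = a·s_k + b·t_k at every step:
  q = 1: r = 62, s = 1 − 1·0 = 1, t = 0 − 1·1 = -1  (check: 379·1 + 317·(-1) = 62)
  q = 5: r = 7, s = 0 − 5·1 = -5, t = 1 − 5·(-1) = 6  (check: 379·(-5) + 317·6 = 7)
  q = 8: r = 6, s = 1 − 8·(-5) = 41, t = -1 − 8·6 = -49  (check: 379·41 + 317·(-49) = 6)
  q = 1: r = 1, s = -5 − 1·41 = -46, t = 6 − 1·(-49) = 55  (check: 379·(-46) + 317·55 = 1)
The row with r = 1 (the gcd) gives the Bezout coefficients s = -46, t = 55.
Result: 379 · (-46) + 317 · (55) = 1.

gcd(379, 317) = 1; s = -46, t = 55 (check: 379·(-46) + 317·55 = 1).


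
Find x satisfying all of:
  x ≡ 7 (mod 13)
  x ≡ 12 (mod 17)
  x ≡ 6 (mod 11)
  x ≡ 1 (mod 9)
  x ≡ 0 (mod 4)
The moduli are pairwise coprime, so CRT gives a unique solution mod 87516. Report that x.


Product of moduli M = 13 · 17 · 11 · 9 · 4 = 87516.
Merge one congruence at a time:
  Start: x ≡ 7 (mod 13).
  Combine with x ≡ 12 (mod 17); new modulus lcm = 221.
    Write x = 7 + 13·t and substitute into x ≡ 12 (mod 17): 13·t ≡ 12 − 7 = 5 (mod 17).
    The inverse of 13 mod 17 is 4 (since 13·4 = 52 = 3·17 + 1), so t ≡ 4·5 = 20 ≡ 3 (mod 17).
    Then x = 7 + 13·3 = 46, valid modulo lcm(13, 17) = 221: x ≡ 46 (mod 221).
  Combine with x ≡ 6 (mod 11); new modulus lcm = 2431.
    Write x = 46 + 221·t and substitute into x ≡ 6 (mod 11): 221·t ≡ 6 − 46 = -40 (mod 11).
    Reduce coefficients mod 11: 1·t ≡ 4 (mod 11).
    So t ≡ 4 (mod 11).
    Then x = 46 + 221·4 = 930, valid modulo lcm(221, 11) = 2431: x ≡ 930 (mod 2431).
  Combine with x ≡ 1 (mod 9); new modulus lcm = 21879.
    Write x = 930 + 2431·t and substitute into x ≡ 1 (mod 9): 2431·t ≡ 1 − 930 = -929 (mod 9).
    Reduce coefficients mod 9: 1·t ≡ 7 (mod 9).
    So t ≡ 7 (mod 9).
    Then x = 930 + 2431·7 = 17947, valid modulo lcm(2431, 9) = 21879: x ≡ 17947 (mod 21879).
  Combine with x ≡ 0 (mod 4); new modulus lcm = 87516.
    Write x = 17947 + 21879·t and substitute into x ≡ 0 (mod 4): 21879·t ≡ 0 − 17947 = -17947 (mod 4).
    Reduce coefficients mod 4: 3·t ≡ 1 (mod 4).
    The inverse of 3 mod 4 is 3 (since 3·3 = 9 = 2·4 + 1), so t ≡ 3·1 = 3 ≡ 3 (mod 4).
    Then x = 17947 + 21879·3 = 83584, valid modulo lcm(21879, 4) = 87516: x ≡ 83584 (mod 87516).
Verify against each original: 83584 mod 13 = 7, 83584 mod 17 = 12, 83584 mod 11 = 6, 83584 mod 9 = 1, 83584 mod 4 = 0.

x ≡ 83584 (mod 87516).


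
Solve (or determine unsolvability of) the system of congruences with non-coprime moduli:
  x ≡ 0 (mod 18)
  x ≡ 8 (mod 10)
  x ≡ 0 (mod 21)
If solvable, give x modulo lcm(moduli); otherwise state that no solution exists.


Moduli 18, 10, 21 are not pairwise coprime, so CRT works modulo lcm(m_i) when all pairwise compatibility conditions hold.
Pairwise compatibility: gcd(m_i, m_j) must divide a_i - a_j for every pair.
Merge one congruence at a time:
  Start: x ≡ 0 (mod 18).
  Combine with x ≡ 8 (mod 10): gcd(18, 10) = 2; 8 - 0 = 8, which IS divisible by 2, so compatible.
    Write x = 0 + 18·t and substitute into x ≡ 8 (mod 10): 18·t ≡ 8 − 0 = 8 (mod 10).
    Divide the congruence (and modulus) by g = 2: 9·t ≡ 4 (mod 5).
    Reduce coefficients mod 5: 4·t ≡ 4 (mod 5).
    The inverse of 4 mod 5 is 4 (since 4·4 = 16 = 3·5 + 1), so t ≡ 4·4 = 16 ≡ 1 (mod 5).
    Then x = 0 + 18·1 = 18, valid modulo lcm(18, 10) = 90: x ≡ 18 (mod 90).
  Combine with x ≡ 0 (mod 21): gcd(90, 21) = 3; 0 - 18 = -18, which IS divisible by 3, so compatible.
    Write x = 18 + 90·t and substitute into x ≡ 0 (mod 21): 90·t ≡ 0 − 18 = -18 (mod 21).
    Divide the congruence (and modulus) by g = 3: 30·t ≡ -6 (mod 7).
    Reduce coefficients mod 7: 2·t ≡ 1 (mod 7).
    The inverse of 2 mod 7 is 4 (since 2·4 = 8 = 1·7 + 1), so t ≡ 4·1 = 4 ≡ 4 (mod 7).
    Then x = 18 + 90·4 = 378, valid modulo lcm(90, 21) = 630: x ≡ 378 (mod 630).
Verify: 378 mod 18 = 0, 378 mod 10 = 8, 378 mod 21 = 0.

x ≡ 378 (mod 630).


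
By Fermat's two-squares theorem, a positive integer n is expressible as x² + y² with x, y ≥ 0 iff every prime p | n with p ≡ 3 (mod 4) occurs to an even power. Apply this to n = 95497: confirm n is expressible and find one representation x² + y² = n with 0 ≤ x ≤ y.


Step 1: Factor n = 95497 = 29 · 37 · 89.
Step 2: Check the mod-4 condition on each prime factor: 29 ≡ 1 (mod 4), exponent 1; 37 ≡ 1 (mod 4), exponent 1; 89 ≡ 1 (mod 4), exponent 1.
All primes ≡ 3 (mod 4) appear to even exponent (or don't appear), so by the two-squares theorem n IS expressible as a sum of two squares.
Step 3: Build a representation. Here n = 29 · 37 · 89 is a product of primes ≡ 1 (mod 4). Each prime p ≡ 1 (mod 4) is itself a sum of two squares; find a² by testing p − a² for a perfect square:
  29: 29 − 1² = 28, 29 − 2² = 25 = 5² ⇒ 29 = 2² + 5².
  37: 37 − 1² = 36 = 6² ⇒ 37 = 1² + 6².
  89: 89 − 1² = 88, 89 − 2² = 85, 89 − 3² = 80, 89 − 4² = 73, 89 − 5² = 64 = 8² ⇒ 89 = 5² + 8².
  Combine using the Brahmagupta–Fibonacci identity (a² + b²)(c² + d²) = (ac − bd)² + (ad + bc)² = (ac + bd)² + (ad − bc)²:
  29 · 37 = 1073: from (2² + 5²)(1² + 6²), take (2·1 − 5·6, 2·6 + 5·1) = (2 − 30, 12 + 5) = (-28, 17); dropping signs (only squares matter) gives (28, 17); check 28² + 17² = 784 + 289 = 1073 ✓.
  1073 · 89 = 95497: from (28² + 17²)(5² + 8²), take (28·5 − 17·8, 28·8 + 17·5) = (140 − 136, 224 + 85) = (4, 309); check 4² + 309² = 16 + 95481 = 95497 ✓.
Step 4: Order so x ≤ y and verify: 4² + 309² = 16 + 95481 = 95497 = n. ✓

n = 95497 = 4² + 309² (one valid representation with x ≤ y).


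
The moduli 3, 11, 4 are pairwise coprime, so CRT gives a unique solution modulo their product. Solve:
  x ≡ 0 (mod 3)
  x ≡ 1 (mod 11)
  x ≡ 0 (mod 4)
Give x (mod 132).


Moduli 3, 11, 4 are pairwise coprime; by CRT there is a unique solution modulo M = 3 · 11 · 4 = 132.
Solve pairwise, accumulating the modulus:
  Start with x ≡ 0 (mod 3).
  Combine with x ≡ 1 (mod 11): since gcd(3, 11) = 1, we get a unique residue mod 33.
    Write x = 0 + 3·t and substitute into x ≡ 1 (mod 11): 3·t ≡ 1 − 0 = 1 (mod 11).
    The inverse of 3 mod 11 is 4 (since 3·4 = 12 = 1·11 + 1), so t ≡ 4·1 = 4 ≡ 4 (mod 11).
    Then x = 0 + 3·4 = 12, valid modulo lcm(3, 11) = 33: x ≡ 12 (mod 33).
  Combine with x ≡ 0 (mod 4): since gcd(33, 4) = 1, we get a unique residue mod 132.
    Write x = 12 + 33·t and substitute into x ≡ 0 (mod 4): 33·t ≡ 0 − 12 = -12 (mod 4).
    Reduce coefficients mod 4: 1·t ≡ 0 (mod 4).
    So t ≡ 0 (mod 4).
    Then x = 12 + 33·0 = 12, valid modulo lcm(33, 4) = 132: x ≡ 12 (mod 132).
Verify: 12 mod 3 = 0 ✓, 12 mod 11 = 1 ✓, 12 mod 4 = 0 ✓.

x ≡ 12 (mod 132).


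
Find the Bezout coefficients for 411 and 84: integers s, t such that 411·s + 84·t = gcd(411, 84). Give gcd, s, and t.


Euclidean algorithm on (411, 84) — divide until remainder is 0:
  411 = 4 · 84 + 75
  84 = 1 · 75 + 9
  75 = 8 · 9 + 3
  9 = 3 · 3 + 0
gcd(411, 84) = 3.
Track Bezout coefficients alongside the remainders: start with r₀ = 411 = a·1 + b·0 (s = 1, t = 0) and r₁ = 84 = a·0 + b·1 (s = 0, t = 1); each new remainder r_{k+1} = r_{k-1} − q_k·r_k inherits s_{k+1} = s_{k-1} − q_k·s_k, t_{k+1} = t_{k-1} − q_k·t_k, so r_k = a·s_k + b·t_k at every step:
  q = 4: r = 75, s = 1 − 4·0 = 1, t = 0 − 4·1 = -4  (check: 411·1 + 84·(-4) = 75)
  q = 1: r = 9, s = 0 − 1·1 = -1, t = 1 − 1·(-4) = 5  (check: 411·(-1) + 84·5 = 9)
  q = 8: r = 3, s = 1 − 8·(-1) = 9, t = -4 − 8·5 = -44  (check: 411·9 + 84·(-44) = 3)
The row with r = 3 (the gcd) gives the Bezout coefficients s = 9, t = -44.
Result: 411 · (9) + 84 · (-44) = 3.

gcd(411, 84) = 3; s = 9, t = -44 (check: 411·9 + 84·(-44) = 3).


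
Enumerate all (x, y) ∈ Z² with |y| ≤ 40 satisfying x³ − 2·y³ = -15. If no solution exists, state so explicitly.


The equation is x³ - 2y³ = -15. For fixed y, x³ = 2·y³ − 15, so a solution requires the RHS to be a perfect cube.
Strategy: iterate y from -40 to 40, compute RHS = 2·y³ − 15, and check whether it is a (positive or negative) perfect cube.
Check small values of y:
  y = 0: RHS = -15 is not a perfect cube.
  y = 1: RHS = -13 is not a perfect cube.
  y = -1: RHS = -17 is not a perfect cube.
  y = 2: RHS = 1 = (1)³ ⇒ x = 1 works.
  y = -2: RHS = -31 is not a perfect cube.
  y = 3: RHS = 39 is not a perfect cube.
  y = -3: RHS = -69 is not a perfect cube.
Continuing the search up to |y| = 40 finds no further solutions beyond those listed.
Collected solutions: (1, 2).

Solutions (with |y| ≤ 40): (1, 2).


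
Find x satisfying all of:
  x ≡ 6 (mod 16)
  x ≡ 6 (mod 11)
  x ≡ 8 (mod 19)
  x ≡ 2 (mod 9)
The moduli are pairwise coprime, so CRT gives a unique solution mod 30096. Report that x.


Product of moduli M = 16 · 11 · 19 · 9 = 30096.
Merge one congruence at a time:
  Start: x ≡ 6 (mod 16).
  Combine with x ≡ 6 (mod 11); new modulus lcm = 176.
    Write x = 6 + 16·t and substitute into x ≡ 6 (mod 11): 16·t ≡ 6 − 6 = 0 (mod 11).
    Reduce coefficients mod 11: 5·t ≡ 0 (mod 11).
    The inverse of 5 mod 11 is 9 (since 5·9 = 45 = 4·11 + 1), so t ≡ 9·0 = 0 ≡ 0 (mod 11).
    Then x = 6 + 16·0 = 6, valid modulo lcm(16, 11) = 176: x ≡ 6 (mod 176).
  Combine with x ≡ 8 (mod 19); new modulus lcm = 3344.
    Write x = 6 + 176·t and substitute into x ≡ 8 (mod 19): 176·t ≡ 8 − 6 = 2 (mod 19).
    Reduce coefficients mod 19: 5·t ≡ 2 (mod 19).
    The inverse of 5 mod 19 is 4 (since 5·4 = 20 = 1·19 + 1), so t ≡ 4·2 = 8 ≡ 8 (mod 19).
    Then x = 6 + 176·8 = 1414, valid modulo lcm(176, 19) = 3344: x ≡ 1414 (mod 3344).
  Combine with x ≡ 2 (mod 9); new modulus lcm = 30096.
    Write x = 1414 + 3344·t and substitute into x ≡ 2 (mod 9): 3344·t ≡ 2 − 1414 = -1412 (mod 9).
    Reduce coefficients mod 9: 5·t ≡ 1 (mod 9).
    The inverse of 5 mod 9 is 2 (since 5·2 = 10 = 1·9 + 1), so t ≡ 2·1 = 2 ≡ 2 (mod 9).
    Then x = 1414 + 3344·2 = 8102, valid modulo lcm(3344, 9) = 30096: x ≡ 8102 (mod 30096).
Verify against each original: 8102 mod 16 = 6, 8102 mod 11 = 6, 8102 mod 19 = 8, 8102 mod 9 = 2.

x ≡ 8102 (mod 30096).


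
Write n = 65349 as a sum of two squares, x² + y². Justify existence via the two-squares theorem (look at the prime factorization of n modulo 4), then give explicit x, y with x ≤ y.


Step 1: Factor n = 65349 = 3^2 · 53 · 137.
Step 2: Check the mod-4 condition on each prime factor: 3 ≡ 3 (mod 4), exponent 2 (must be even); 53 ≡ 1 (mod 4), exponent 1; 137 ≡ 1 (mod 4), exponent 1.
All primes ≡ 3 (mod 4) appear to even exponent (or don't appear), so by the two-squares theorem n IS expressible as a sum of two squares.
Step 3: Build a representation. Group n = k² · m with k = 3 and m = 53 · 137 = 7261 (a product of primes ≡ 1 (mod 4)); a representation of m scales to one of n via (k·x)² + (k·y)² = k²(x² + y²). Each prime p ≡ 1 (mod 4) is itself a sum of two squares; find a² by testing p − a² for a perfect square:
  53: 53 − 1² = 52, 53 − 2² = 49 = 7² ⇒ 53 = 2² + 7².
  137: 137 − 1² = 136, 137 − 2² = 133, 137 − 3² = 128, 137 − 4² = 121 = 11² ⇒ 137 = 4² + 11².
  Combine using the Brahmagupta–Fibonacci identity (a² + b²)(c² + d²) = (ac − bd)² + (ad + bc)² = (ac + bd)² + (ad − bc)²:
  53 · 137 = 7261: from (2² + 7²)(4² + 11²), take (2·4 − 7·11, 2·11 + 7·4) = (8 − 77, 22 + 28) = (-69, 50); dropping signs (only squares matter) gives (69, 50); check 69² + 50² = 4761 + 2500 = 7261 ✓.
  Scale by k = 3: (3·69, 3·50) = (207, 150).
Step 4: Order so x ≤ y and verify: 150² + 207² = 22500 + 42849 = 65349 = n. ✓

n = 65349 = 150² + 207² (one valid representation with x ≤ y).


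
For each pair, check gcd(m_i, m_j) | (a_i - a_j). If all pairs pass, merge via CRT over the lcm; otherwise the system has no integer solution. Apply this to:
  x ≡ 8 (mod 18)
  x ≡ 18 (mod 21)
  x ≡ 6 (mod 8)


Moduli 18, 21, 8 are not pairwise coprime, so CRT works modulo lcm(m_i) when all pairwise compatibility conditions hold.
Pairwise compatibility: gcd(m_i, m_j) must divide a_i - a_j for every pair.
Merge one congruence at a time:
  Start: x ≡ 8 (mod 18).
  Combine with x ≡ 18 (mod 21): gcd(18, 21) = 3, and 18 - 8 = 10 is NOT divisible by 3.
    ⇒ system is inconsistent (no integer solution).

No solution (the system is inconsistent).


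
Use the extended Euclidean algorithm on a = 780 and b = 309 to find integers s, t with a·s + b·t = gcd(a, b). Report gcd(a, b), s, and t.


Euclidean algorithm on (780, 309) — divide until remainder is 0:
  780 = 2 · 309 + 162
  309 = 1 · 162 + 147
  162 = 1 · 147 + 15
  147 = 9 · 15 + 12
  15 = 1 · 12 + 3
  12 = 4 · 3 + 0
gcd(780, 309) = 3.
Track Bezout coefficients alongside the remainders: start with r₀ = 780 = a·1 + b·0 (s = 1, t = 0) and r₁ = 309 = a·0 + b·1 (s = 0, t = 1); each new remainder r_{k+1} = r_{k-1} − q_k·r_k inherits s_{k+1} = s_{k-1} − q_k·s_k, t_{k+1} = t_{k-1} − q_k·t_k, so r_k = a·s_k + b·t_k at every step:
  q = 2: r = 162, s = 1 − 2·0 = 1, t = 0 − 2·1 = -2  (check: 780·1 + 309·(-2) = 162)
  q = 1: r = 147, s = 0 − 1·1 = -1, t = 1 − 1·(-2) = 3  (check: 780·(-1) + 309·3 = 147)
  q = 1: r = 15, s = 1 − 1·(-1) = 2, t = -2 − 1·3 = -5  (check: 780·2 + 309·(-5) = 15)
  q = 9: r = 12, s = -1 − 9·2 = -19, t = 3 − 9·(-5) = 48  (check: 780·(-19) + 309·48 = 12)
  q = 1: r = 3, s = 2 − 1·(-19) = 21, t = -5 − 1·48 = -53  (check: 780·21 + 309·(-53) = 3)
The row with r = 3 (the gcd) gives the Bezout coefficients s = 21, t = -53.
Result: 780 · (21) + 309 · (-53) = 3.

gcd(780, 309) = 3; s = 21, t = -53 (check: 780·21 + 309·(-53) = 3).


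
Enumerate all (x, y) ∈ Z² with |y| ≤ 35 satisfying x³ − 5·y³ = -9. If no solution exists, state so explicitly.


The equation is x³ - 5y³ = -9. For fixed y, x³ = 5·y³ − 9, so a solution requires the RHS to be a perfect cube.
Strategy: iterate y from -35 to 35, compute RHS = 5·y³ − 9, and check whether it is a (positive or negative) perfect cube.
Check small values of y:
  y = 0: RHS = -9 is not a perfect cube.
  y = 1: RHS = -4 is not a perfect cube.
  y = -1: RHS = -14 is not a perfect cube.
  y = 2: RHS = 31 is not a perfect cube.
  y = -2: RHS = -49 is not a perfect cube.
  y = 3: RHS = 126 is not a perfect cube.
  y = -3: RHS = -144 is not a perfect cube.
Continuing the search up to |y| = 35 finds no solutions either.
No (x, y) in the scanned range satisfies the equation.

No integer solutions with |y| ≤ 35.


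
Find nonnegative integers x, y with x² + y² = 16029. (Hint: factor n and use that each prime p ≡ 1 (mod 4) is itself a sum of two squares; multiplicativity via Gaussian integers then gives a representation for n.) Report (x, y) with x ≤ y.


Step 1: Factor n = 16029 = 3^2 · 13 · 137.
Step 2: Check the mod-4 condition on each prime factor: 3 ≡ 3 (mod 4), exponent 2 (must be even); 13 ≡ 1 (mod 4), exponent 1; 137 ≡ 1 (mod 4), exponent 1.
All primes ≡ 3 (mod 4) appear to even exponent (or don't appear), so by the two-squares theorem n IS expressible as a sum of two squares.
Step 3: Build a representation. Group n = k² · m with k = 3 and m = 13 · 137 = 1781 (a product of primes ≡ 1 (mod 4)); a representation of m scales to one of n via (k·x)² + (k·y)² = k²(x² + y²). Each prime p ≡ 1 (mod 4) is itself a sum of two squares; find a² by testing p − a² for a perfect square:
  13: 13 − 1² = 12, 13 − 2² = 9 = 3² ⇒ 13 = 2² + 3².
  137: 137 − 1² = 136, 137 − 2² = 133, 137 − 3² = 128, 137 − 4² = 121 = 11² ⇒ 137 = 4² + 11².
  Combine using the Brahmagupta–Fibonacci identity (a² + b²)(c² + d²) = (ac − bd)² + (ad + bc)² = (ac + bd)² + (ad − bc)²:
  13 · 137 = 1781: from (2² + 3²)(4² + 11²), take (2·4 − 3·11, 2·11 + 3·4) = (8 − 33, 22 + 12) = (-25, 34); dropping signs (only squares matter) gives (25, 34); check 25² + 34² = 625 + 1156 = 1781 ✓.
  Scale by k = 3: (3·25, 3·34) = (75, 102).
Step 4: Order so x ≤ y and verify: 75² + 102² = 5625 + 10404 = 16029 = n. ✓

n = 16029 = 75² + 102² (one valid representation with x ≤ y).


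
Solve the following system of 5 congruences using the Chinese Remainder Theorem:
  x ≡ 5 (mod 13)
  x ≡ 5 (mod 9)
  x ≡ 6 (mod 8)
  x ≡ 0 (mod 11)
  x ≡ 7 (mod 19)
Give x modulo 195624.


Product of moduli M = 13 · 9 · 8 · 11 · 19 = 195624.
Merge one congruence at a time:
  Start: x ≡ 5 (mod 13).
  Combine with x ≡ 5 (mod 9); new modulus lcm = 117.
    Write x = 5 + 13·t and substitute into x ≡ 5 (mod 9): 13·t ≡ 5 − 5 = 0 (mod 9).
    Reduce coefficients mod 9: 4·t ≡ 0 (mod 9).
    The inverse of 4 mod 9 is 7 (since 4·7 = 28 = 3·9 + 1), so t ≡ 7·0 = 0 ≡ 0 (mod 9).
    Then x = 5 + 13·0 = 5, valid modulo lcm(13, 9) = 117: x ≡ 5 (mod 117).
  Combine with x ≡ 6 (mod 8); new modulus lcm = 936.
    Write x = 5 + 117·t and substitute into x ≡ 6 (mod 8): 117·t ≡ 6 − 5 = 1 (mod 8).
    Reduce coefficients mod 8: 5·t ≡ 1 (mod 8).
    The inverse of 5 mod 8 is 5 (since 5·5 = 25 = 3·8 + 1), so t ≡ 5·1 = 5 ≡ 5 (mod 8).
    Then x = 5 + 117·5 = 590, valid modulo lcm(117, 8) = 936: x ≡ 590 (mod 936).
  Combine with x ≡ 0 (mod 11); new modulus lcm = 10296.
    Write x = 590 + 936·t and substitute into x ≡ 0 (mod 11): 936·t ≡ 0 − 590 = -590 (mod 11).
    Reduce coefficients mod 11: 1·t ≡ 4 (mod 11).
    So t ≡ 4 (mod 11).
    Then x = 590 + 936·4 = 4334, valid modulo lcm(936, 11) = 10296: x ≡ 4334 (mod 10296).
  Combine with x ≡ 7 (mod 19); new modulus lcm = 195624.
    Write x = 4334 + 10296·t and substitute into x ≡ 7 (mod 19): 10296·t ≡ 7 − 4334 = -4327 (mod 19).
    Reduce coefficients mod 19: 17·t ≡ 5 (mod 19).
    The inverse of 17 mod 19 is 9 (since 17·9 = 153 = 8·19 + 1), so t ≡ 9·5 = 45 ≡ 7 (mod 19).
    Then x = 4334 + 10296·7 = 76406, valid modulo lcm(10296, 19) = 195624: x ≡ 76406 (mod 195624).
Verify against each original: 76406 mod 13 = 5, 76406 mod 9 = 5, 76406 mod 8 = 6, 76406 mod 11 = 0, 76406 mod 19 = 7.

x ≡ 76406 (mod 195624).


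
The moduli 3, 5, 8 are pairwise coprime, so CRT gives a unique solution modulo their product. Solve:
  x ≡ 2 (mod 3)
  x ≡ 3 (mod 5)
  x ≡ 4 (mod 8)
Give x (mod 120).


Moduli 3, 5, 8 are pairwise coprime; by CRT there is a unique solution modulo M = 3 · 5 · 8 = 120.
Solve pairwise, accumulating the modulus:
  Start with x ≡ 2 (mod 3).
  Combine with x ≡ 3 (mod 5): since gcd(3, 5) = 1, we get a unique residue mod 15.
    Write x = 2 + 3·t and substitute into x ≡ 3 (mod 5): 3·t ≡ 3 − 2 = 1 (mod 5).
    The inverse of 3 mod 5 is 2 (since 3·2 = 6 = 1·5 + 1), so t ≡ 2·1 = 2 ≡ 2 (mod 5).
    Then x = 2 + 3·2 = 8, valid modulo lcm(3, 5) = 15: x ≡ 8 (mod 15).
  Combine with x ≡ 4 (mod 8): since gcd(15, 8) = 1, we get a unique residue mod 120.
    Write x = 8 + 15·t and substitute into x ≡ 4 (mod 8): 15·t ≡ 4 − 8 = -4 (mod 8).
    Reduce coefficients mod 8: 7·t ≡ 4 (mod 8).
    The inverse of 7 mod 8 is 7 (since 7·7 = 49 = 6·8 + 1), so t ≡ 7·4 = 28 ≡ 4 (mod 8).
    Then x = 8 + 15·4 = 68, valid modulo lcm(15, 8) = 120: x ≡ 68 (mod 120).
Verify: 68 mod 3 = 2 ✓, 68 mod 5 = 3 ✓, 68 mod 8 = 4 ✓.

x ≡ 68 (mod 120).


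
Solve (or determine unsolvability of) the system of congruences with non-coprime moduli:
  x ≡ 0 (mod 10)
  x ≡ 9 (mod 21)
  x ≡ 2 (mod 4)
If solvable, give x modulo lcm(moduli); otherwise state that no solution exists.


Moduli 10, 21, 4 are not pairwise coprime, so CRT works modulo lcm(m_i) when all pairwise compatibility conditions hold.
Pairwise compatibility: gcd(m_i, m_j) must divide a_i - a_j for every pair.
Merge one congruence at a time:
  Start: x ≡ 0 (mod 10).
  Combine with x ≡ 9 (mod 21): gcd(10, 21) = 1; 9 - 0 = 9, which IS divisible by 1, so compatible.
    Write x = 0 + 10·t and substitute into x ≡ 9 (mod 21): 10·t ≡ 9 − 0 = 9 (mod 21).
    The inverse of 10 mod 21 is 19 (since 10·19 = 190 = 9·21 + 1), so t ≡ 19·9 = 171 ≡ 3 (mod 21).
    Then x = 0 + 10·3 = 30, valid modulo lcm(10, 21) = 210: x ≡ 30 (mod 210).
  Combine with x ≡ 2 (mod 4): gcd(210, 4) = 2; 2 - 30 = -28, which IS divisible by 2, so compatible.
    Write x = 30 + 210·t and substitute into x ≡ 2 (mod 4): 210·t ≡ 2 − 30 = -28 (mod 4).
    Divide the congruence (and modulus) by g = 2: 105·t ≡ -14 (mod 2).
    Reduce coefficients mod 2: 1·t ≡ 0 (mod 2).
    So t ≡ 0 (mod 2).
    Then x = 30 + 210·0 = 30, valid modulo lcm(210, 4) = 420: x ≡ 30 (mod 420).
Verify: 30 mod 10 = 0, 30 mod 21 = 9, 30 mod 4 = 2.

x ≡ 30 (mod 420).
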